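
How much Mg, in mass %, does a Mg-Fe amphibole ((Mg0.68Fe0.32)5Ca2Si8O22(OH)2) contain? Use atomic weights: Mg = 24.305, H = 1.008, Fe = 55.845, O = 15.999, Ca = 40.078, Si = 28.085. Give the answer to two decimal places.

Molar mass of (Mg0.68Fe0.32)5Ca2Si8O22(OH)2: 3.40*24.305 + 1.60*55.845 + 2*40.078 + 8*28.085 + 24*15.999 + 2*1.008 = 862.817 g/mol.
Mass of Mg per formula unit: 3.40 × 24.305 = 82.637 g.
Weight fraction Mg = 82.637 / 862.817 = 0.0958.

9.58 mass %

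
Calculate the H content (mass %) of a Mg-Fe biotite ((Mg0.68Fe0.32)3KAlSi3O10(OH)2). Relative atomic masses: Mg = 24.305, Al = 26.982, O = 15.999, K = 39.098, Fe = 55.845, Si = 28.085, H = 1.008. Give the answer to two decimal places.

0.45 mass %

M((Mg0.68Fe0.32)3KAlSi3O10(OH)2) = 447.532 g/mol.
H contributes 2 × 1.008 = 2.016 g per mole.
2.016/447.532 = 0.0045 → 0.45%.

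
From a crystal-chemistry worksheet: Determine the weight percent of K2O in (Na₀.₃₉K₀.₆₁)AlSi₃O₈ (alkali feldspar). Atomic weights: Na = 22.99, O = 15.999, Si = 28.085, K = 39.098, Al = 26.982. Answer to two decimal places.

Molar mass of (Na₀.₃₉K₀.₆₁)AlSi₃O₈ = 0.39·22.99 + 0.61·39.098 + 1·26.982 + 3·28.085 + 8·15.999 = 272.045 g/mol.
Each formula unit contains 0.61 K, equivalent to 0.61/2 = 0.3050 mol K2O.
M(K2O) = 2×39.098 + 1×15.999 = 94.195 g/mol.
Mass of K2O per formula unit = 0.3050 × 94.195 = 28.729 g.
K2O wt% = 28.729 / 272.045 × 100 = 10.56%.

10.56 wt%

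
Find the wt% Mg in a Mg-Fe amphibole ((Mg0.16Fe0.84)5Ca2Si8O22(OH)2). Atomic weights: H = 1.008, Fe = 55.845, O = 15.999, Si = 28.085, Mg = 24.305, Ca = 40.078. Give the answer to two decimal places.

2.06 weight percent

M((Mg0.16Fe0.84)5Ca2Si8O22(OH)2) = 944.821 g/mol.
Mg contributes 0.80 × 24.305 = 19.444 g per mole.
19.444/944.821 = 0.0206 → 2.06%.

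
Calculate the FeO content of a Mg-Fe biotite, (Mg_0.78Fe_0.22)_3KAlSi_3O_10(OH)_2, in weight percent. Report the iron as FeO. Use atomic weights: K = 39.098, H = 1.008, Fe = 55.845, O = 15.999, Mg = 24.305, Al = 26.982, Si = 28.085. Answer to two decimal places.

10.82 wt%

Molar mass of (Mg_0.78Fe_0.22)_3KAlSi_3O_10(OH)_2 = 2.34·24.305 + 0.66·55.845 + 1·39.098 + 1·26.982 + 3·28.085 + 12·15.999 + 2·1.008 = 438.070 g/mol.
Each formula unit contains 0.66 Fe, equivalent to 0.66/1 = 0.6600 mol FeO.
M(FeO) = 1×55.845 + 1×15.999 = 71.844 g/mol.
Mass of FeO per formula unit = 0.6600 × 71.844 = 47.417 g.
FeO wt% = 47.417 / 438.070 × 100 = 10.82%.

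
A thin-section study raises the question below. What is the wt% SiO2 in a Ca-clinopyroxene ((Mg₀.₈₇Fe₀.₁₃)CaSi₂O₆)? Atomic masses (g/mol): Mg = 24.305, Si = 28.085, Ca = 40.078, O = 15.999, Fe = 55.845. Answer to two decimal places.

M((Mg₀.₈₇Fe₀.₁₃)CaSi₂O₆) = 220.647 g/mol; M(SiO2) = 60.083 g/mol.
Moles SiO2 per formula unit = 2 Si ÷ 1 = 2.0000.
SiO2 fraction = (2.0000 × 60.083) / 220.647 = 120.166/220.647 = 0.5446.

54.46 wt%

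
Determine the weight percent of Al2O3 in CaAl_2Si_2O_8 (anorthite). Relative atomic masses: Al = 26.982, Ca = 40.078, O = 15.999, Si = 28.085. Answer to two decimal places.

36.65 wt%

Formula mass = 278.204 g/mol.
2 Al → 1.0000 mol Al2O3 per formula unit; M(Al2O3) = 101.961, so Al2O3 mass = 101.961 g.
101.961/278.204 × 100 = 36.65 wt%.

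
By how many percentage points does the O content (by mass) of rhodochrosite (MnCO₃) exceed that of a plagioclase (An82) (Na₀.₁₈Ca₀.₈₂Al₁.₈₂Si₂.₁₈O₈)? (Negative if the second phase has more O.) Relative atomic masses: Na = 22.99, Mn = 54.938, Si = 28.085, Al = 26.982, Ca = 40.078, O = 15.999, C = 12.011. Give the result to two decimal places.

O in MnCO₃: molar mass 114.946 g/mol; 3×15.999 = 47.997 g → 41.76 wt%.
O in Na₀.₁₈Ca₀.₈₂Al₁.₈₂Si₂.₁₈O₈: molar mass 275.327 g/mol; 8×15.999 = 127.992 g → 46.49 wt%.
Difference = 41.76 − 46.49 = -4.73 percentage points.

-4.73 percentage points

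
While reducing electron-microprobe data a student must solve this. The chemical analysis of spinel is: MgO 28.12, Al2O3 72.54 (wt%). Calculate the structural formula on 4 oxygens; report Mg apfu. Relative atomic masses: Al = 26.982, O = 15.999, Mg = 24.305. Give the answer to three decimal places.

0.985 Mg apfu

MgO: 28.12/40.304 = 0.69770 mol → 0.69770 mol Mg, 0.69770 mol O.
Al2O3: 72.54/101.961 = 0.71145 mol → 1.42290 mol Al, 2.13435 mol O.
Total oxygen = 2.83205 mol. Normalization factor = 4/2.83205 = 1.41240.
Mg per 4 O = 0.69770 × 1.41240 = 0.985.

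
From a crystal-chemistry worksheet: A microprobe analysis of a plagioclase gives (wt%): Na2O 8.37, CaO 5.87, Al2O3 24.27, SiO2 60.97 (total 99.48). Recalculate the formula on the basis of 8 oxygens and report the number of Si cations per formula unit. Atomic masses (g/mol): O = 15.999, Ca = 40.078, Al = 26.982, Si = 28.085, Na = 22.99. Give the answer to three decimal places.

Na2O (M=61.979): mol = 0.13505; Na = 0.27010, O = 0.13505.
CaO (M=56.077): mol = 0.10468; Ca = 0.10468, O = 0.10468.
Al2O3 (M=101.961): mol = 0.23803; Al = 0.47606, O = 0.71409.
SiO2 (M=60.083): mol = 1.01476; Si = 1.01476, O = 2.02952.
ΣO = 2.98334; factor = 8/ΣO = 2.68156.
Si apfu = 1.01476 × 2.68156 = 2.721.

2.721 Si apfu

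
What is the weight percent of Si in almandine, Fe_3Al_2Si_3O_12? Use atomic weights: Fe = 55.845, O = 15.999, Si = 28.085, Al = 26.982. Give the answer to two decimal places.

Molar mass of Fe_3Al_2Si_3O_12: 3*55.845 + 2*26.982 + 3*28.085 + 12*15.999 = 497.742 g/mol.
Mass of Si per formula unit: 3 × 28.085 = 84.255 g.
Weight fraction Si = 84.255 / 497.742 = 0.1693.

16.93 wt%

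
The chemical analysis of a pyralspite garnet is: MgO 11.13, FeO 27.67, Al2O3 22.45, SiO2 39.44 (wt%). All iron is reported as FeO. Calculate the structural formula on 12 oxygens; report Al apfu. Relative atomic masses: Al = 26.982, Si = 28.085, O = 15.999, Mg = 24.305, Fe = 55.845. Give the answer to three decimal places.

MgO: 11.13/40.304 = 0.27615 mol → 0.27615 mol Mg, 0.27615 mol O.
FeO: 27.67/71.844 = 0.38514 mol → 0.38514 mol Fe, 0.38514 mol O.
Al2O3: 22.45/101.961 = 0.22018 mol → 0.44036 mol Al, 0.66054 mol O.
SiO2: 39.44/60.083 = 0.65643 mol → 0.65643 mol Si, 1.31286 mol O.
Total oxygen = 2.63469 mol. Normalization factor = 12/2.63469 = 4.55462.
Al per 12 O = 0.44036 × 4.55462 = 2.006.

2.006 Al apfu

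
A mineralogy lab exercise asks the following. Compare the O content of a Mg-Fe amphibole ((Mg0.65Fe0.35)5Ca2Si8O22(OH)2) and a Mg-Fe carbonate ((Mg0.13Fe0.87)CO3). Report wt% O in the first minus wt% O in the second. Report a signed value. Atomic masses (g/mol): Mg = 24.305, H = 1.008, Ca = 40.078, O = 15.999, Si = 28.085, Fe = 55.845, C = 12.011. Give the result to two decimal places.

1.31 percentage points

O in (Mg0.65Fe0.35)5Ca2Si8O22(OH)2: molar mass 867.548 g/mol; 24×15.999 = 383.976 g → 44.26 wt%.
O in (Mg0.13Fe0.87)CO3: molar mass 111.753 g/mol; 3×15.999 = 47.997 g → 42.95 wt%.
Difference = 44.26 − 42.95 = 1.31 percentage points.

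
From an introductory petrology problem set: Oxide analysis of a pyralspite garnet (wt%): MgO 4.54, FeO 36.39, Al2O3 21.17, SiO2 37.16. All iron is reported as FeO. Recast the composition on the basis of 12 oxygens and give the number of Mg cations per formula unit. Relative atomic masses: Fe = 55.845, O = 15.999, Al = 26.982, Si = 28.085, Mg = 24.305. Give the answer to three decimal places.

4.54 wt% MgO ÷ 40.304 g/mol = 0.11264 mol, giving 0.11264 Mg and 0.11264 O.
36.39 wt% FeO ÷ 71.844 g/mol = 0.50651 mol, giving 0.50651 Fe and 0.50651 O.
21.17 wt% Al2O3 ÷ 101.961 g/mol = 0.20763 mol, giving 0.41526 Al and 0.62289 O.
37.16 wt% SiO2 ÷ 60.083 g/mol = 0.61848 mol, giving 0.61848 Si and 1.23696 O.
Oxygen sums to 2.47900; scaling by 12/2.47900 = 4.84066 puts the formula on 12 O.
Mg: 0.11264 × 4.84066 = 0.545 atoms per formula unit.

0.545 Mg apfu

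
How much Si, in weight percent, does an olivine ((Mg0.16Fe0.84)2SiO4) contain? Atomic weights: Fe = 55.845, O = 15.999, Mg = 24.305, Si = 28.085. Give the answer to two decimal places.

M((Mg0.16Fe0.84)2SiO4) = 193.678 g/mol.
Si contributes 1 × 28.085 = 28.085 g per mole.
28.085/193.678 = 0.1450 → 14.50%.

14.50 weight percent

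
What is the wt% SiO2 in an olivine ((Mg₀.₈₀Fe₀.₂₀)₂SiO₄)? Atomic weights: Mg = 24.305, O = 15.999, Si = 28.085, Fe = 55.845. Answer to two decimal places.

M((Mg₀.₈₀Fe₀.₂₀)₂SiO₄) = 153.307 g/mol; M(SiO2) = 60.083 g/mol.
Moles SiO2 per formula unit = 1 Si ÷ 1 = 1.0000.
SiO2 fraction = (1.0000 × 60.083) / 153.307 = 60.083/153.307 = 0.3919.

39.19 wt%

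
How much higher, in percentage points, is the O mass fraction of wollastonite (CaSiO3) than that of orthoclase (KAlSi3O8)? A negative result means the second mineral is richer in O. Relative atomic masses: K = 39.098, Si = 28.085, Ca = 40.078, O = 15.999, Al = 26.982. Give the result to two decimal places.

First mineral: 47.997 g O in 116.160 g formula = 41.32 wt% O.
Second mineral: 127.992 g O in 278.327 g formula = 45.99 wt% O.
41.32% − 45.99% gives a difference of -4.67 percentage points.

-4.67 percentage points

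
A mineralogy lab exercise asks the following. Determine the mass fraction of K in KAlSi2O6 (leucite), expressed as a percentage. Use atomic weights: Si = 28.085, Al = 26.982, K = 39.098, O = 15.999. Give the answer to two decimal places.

M(KAlSi2O6) = 218.244 g/mol.
K contributes 1 × 39.098 = 39.098 g per mole.
39.098/218.244 = 0.1791 → 17.91%.

17.91 weight percent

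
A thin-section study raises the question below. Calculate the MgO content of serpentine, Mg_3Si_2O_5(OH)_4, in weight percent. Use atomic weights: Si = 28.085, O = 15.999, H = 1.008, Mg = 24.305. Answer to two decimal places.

Formula mass = 277.108 g/mol.
3 Mg → 3.0000 mol MgO per formula unit; M(MgO) = 40.304, so MgO mass = 120.912 g.
120.912/277.108 × 100 = 43.63 wt%.

43.63 wt%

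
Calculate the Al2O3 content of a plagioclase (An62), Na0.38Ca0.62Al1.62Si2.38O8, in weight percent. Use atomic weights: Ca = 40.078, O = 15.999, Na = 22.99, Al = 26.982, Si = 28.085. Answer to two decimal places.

30.35 wt%

M(Na0.38Ca0.62Al1.62Si2.38O8) = 272.130 g/mol; M(Al2O3) = 101.961 g/mol.
Moles Al2O3 per formula unit = 1.62 Al ÷ 2 = 0.8100.
Al2O3 fraction = (0.8100 × 101.961) / 272.130 = 82.588/272.130 = 0.3035.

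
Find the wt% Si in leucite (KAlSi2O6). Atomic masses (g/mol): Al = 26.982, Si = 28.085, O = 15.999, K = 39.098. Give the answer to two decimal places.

Molar mass of KAlSi2O6: 1×39.098 + 1×26.982 + 2×28.085 + 6×15.999 = 218.244 g/mol.
Mass of Si per formula unit: 2 × 28.085 = 56.170 g.
Weight fraction Si = 56.170 / 218.244 = 0.2574.

25.74 wt%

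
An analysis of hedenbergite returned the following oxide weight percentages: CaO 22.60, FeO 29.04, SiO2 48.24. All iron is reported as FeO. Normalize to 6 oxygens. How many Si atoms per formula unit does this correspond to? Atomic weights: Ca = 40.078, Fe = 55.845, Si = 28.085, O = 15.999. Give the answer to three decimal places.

1.996 Si apfu

CaO (M=56.077): mol = 0.40302; Ca = 0.40302, O = 0.40302.
FeO (M=71.844): mol = 0.40421; Fe = 0.40421, O = 0.40421.
SiO2 (M=60.083): mol = 0.80289; Si = 0.80289, O = 1.60578.
ΣO = 2.41301; factor = 6/ΣO = 2.48652.
Si apfu = 0.80289 × 2.48652 = 1.996.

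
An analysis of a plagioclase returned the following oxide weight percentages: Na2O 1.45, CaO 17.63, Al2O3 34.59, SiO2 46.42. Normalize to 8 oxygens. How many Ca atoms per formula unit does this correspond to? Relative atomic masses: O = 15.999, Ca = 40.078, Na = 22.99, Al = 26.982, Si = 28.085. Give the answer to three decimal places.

1.45 wt% Na2O ÷ 61.979 g/mol = 0.02340 mol, giving 0.04680 Na and 0.02340 O.
17.63 wt% CaO ÷ 56.077 g/mol = 0.31439 mol, giving 0.31439 Ca and 0.31439 O.
34.59 wt% Al2O3 ÷ 101.961 g/mol = 0.33925 mol, giving 0.67850 Al and 1.01775 O.
46.42 wt% SiO2 ÷ 60.083 g/mol = 0.77260 mol, giving 0.77260 Si and 1.54520 O.
Oxygen sums to 2.90074; scaling by 8/2.90074 = 2.75792 puts the formula on 8 O.
Ca: 0.31439 × 2.75792 = 0.867 atoms per formula unit.

0.867 Ca apfu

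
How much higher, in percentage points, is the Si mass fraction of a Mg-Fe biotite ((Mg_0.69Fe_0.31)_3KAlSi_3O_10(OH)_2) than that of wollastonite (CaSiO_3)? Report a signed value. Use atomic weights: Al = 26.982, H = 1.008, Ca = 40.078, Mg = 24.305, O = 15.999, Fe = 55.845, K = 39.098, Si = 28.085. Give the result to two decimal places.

-5.31 percentage points

M((Mg_0.69Fe_0.31)_3KAlSi_3O_10(OH)_2) = 446.586 g/mol, so wt% Si = 84.255/446.586 × 100 = 18.87%.
M(CaSiO_3) = 116.160 g/mol, so wt% Si = 28.085/116.160 × 100 = 24.18%.
18.87 − 24.18 = -5.31 pp.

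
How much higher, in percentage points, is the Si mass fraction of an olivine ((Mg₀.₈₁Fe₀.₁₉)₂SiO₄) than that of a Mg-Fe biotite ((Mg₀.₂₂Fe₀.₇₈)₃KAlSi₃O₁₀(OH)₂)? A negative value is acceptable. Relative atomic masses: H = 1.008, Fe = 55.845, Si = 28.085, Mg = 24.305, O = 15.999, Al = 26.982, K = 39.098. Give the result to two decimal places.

Si in (Mg₀.₈₁Fe₀.₁₉)₂SiO₄: molar mass 152.676 g/mol; 1×28.085 = 28.085 g → 18.40 wt%.
Si in (Mg₀.₂₂Fe₀.₇₈)₃KAlSi₃O₁₀(OH)₂: molar mass 491.058 g/mol; 3×28.085 = 84.255 g → 17.16 wt%.
Difference = 18.40 − 17.16 = 1.24 percentage points.

1.24 percentage points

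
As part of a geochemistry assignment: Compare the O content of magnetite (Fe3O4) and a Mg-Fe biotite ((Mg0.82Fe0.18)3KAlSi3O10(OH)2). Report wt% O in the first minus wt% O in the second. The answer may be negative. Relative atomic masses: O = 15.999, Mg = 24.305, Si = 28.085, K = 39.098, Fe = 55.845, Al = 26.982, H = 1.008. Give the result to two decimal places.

First mineral: 63.996 g O in 231.531 g formula = 27.64 wt% O.
Second mineral: 191.988 g O in 434.286 g formula = 44.21 wt% O.
27.64% − 44.21% gives a difference of -16.57 percentage points.

-16.57 percentage points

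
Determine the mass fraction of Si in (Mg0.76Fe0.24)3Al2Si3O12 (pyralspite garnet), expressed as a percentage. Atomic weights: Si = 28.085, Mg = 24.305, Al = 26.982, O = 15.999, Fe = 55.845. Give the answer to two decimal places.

M((Mg0.76Fe0.24)3Al2Si3O12) = 425.831 g/mol.
Si contributes 3 × 28.085 = 84.255 g per mole.
84.255/425.831 = 0.1979 → 19.79%.

19.79 weight percent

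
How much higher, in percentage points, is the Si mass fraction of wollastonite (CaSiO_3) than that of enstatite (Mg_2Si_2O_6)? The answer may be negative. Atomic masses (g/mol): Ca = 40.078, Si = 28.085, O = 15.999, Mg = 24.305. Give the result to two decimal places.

First mineral: 28.085 g Si in 116.160 g formula = 24.18 wt% Si.
Second mineral: 56.170 g Si in 200.774 g formula = 27.98 wt% Si.
24.18% − 27.98% gives a difference of -3.80 percentage points.

-3.80 percentage points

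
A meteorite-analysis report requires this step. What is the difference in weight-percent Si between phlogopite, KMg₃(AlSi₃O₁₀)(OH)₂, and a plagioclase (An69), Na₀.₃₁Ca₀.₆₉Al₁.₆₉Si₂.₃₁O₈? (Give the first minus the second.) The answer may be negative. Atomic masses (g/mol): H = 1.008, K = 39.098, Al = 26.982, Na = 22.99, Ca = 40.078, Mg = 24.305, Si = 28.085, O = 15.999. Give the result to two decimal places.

Si in KMg₃(AlSi₃O₁₀)(OH)₂: molar mass 417.254 g/mol; 3×28.085 = 84.255 g → 20.19 wt%.
Si in Na₀.₃₁Ca₀.₆₉Al₁.₆₉Si₂.₃₁O₈: molar mass 273.249 g/mol; 2.31×28.085 = 64.876 g → 23.74 wt%.
Difference = 20.19 − 23.74 = -3.55 percentage points.

-3.55 percentage points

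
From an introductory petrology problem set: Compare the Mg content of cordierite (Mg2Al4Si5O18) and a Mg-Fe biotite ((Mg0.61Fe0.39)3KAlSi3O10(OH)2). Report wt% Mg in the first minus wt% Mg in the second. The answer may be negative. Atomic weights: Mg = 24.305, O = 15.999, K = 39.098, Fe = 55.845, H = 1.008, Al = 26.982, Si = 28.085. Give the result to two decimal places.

-1.48 percentage points

M(Mg2Al4Si5O18) = 584.945 g/mol, so wt% Mg = 48.610/584.945 × 100 = 8.31%.
M((Mg0.61Fe0.39)3KAlSi3O10(OH)2) = 454.156 g/mol, so wt% Mg = 44.478/454.156 × 100 = 9.79%.
8.31 − 9.79 = -1.48 pp.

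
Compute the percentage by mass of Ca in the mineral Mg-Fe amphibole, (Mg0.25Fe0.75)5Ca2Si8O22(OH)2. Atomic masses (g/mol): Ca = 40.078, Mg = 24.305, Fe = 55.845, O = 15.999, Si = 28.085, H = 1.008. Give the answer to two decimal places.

Formula mass = 1.25*24.305 + 3.75*55.845 + 2*40.078 + 8*28.085 + 24*15.999 + 2*1.008 = 930.628 g/mol, of which 80.156 g is Ca.
So Ca makes up 80.156/930.628 = 0.0861 of the mass, i.e. 8.61%.

8.61 mass %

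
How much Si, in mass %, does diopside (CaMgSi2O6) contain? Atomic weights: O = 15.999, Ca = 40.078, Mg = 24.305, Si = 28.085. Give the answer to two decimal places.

25.94 mass %

Formula mass = 1×40.078 + 1×24.305 + 2×28.085 + 6×15.999 = 216.547 g/mol, of which 56.170 g is Si.
So Si makes up 56.170/216.547 = 0.2594 of the mass, i.e. 25.94%.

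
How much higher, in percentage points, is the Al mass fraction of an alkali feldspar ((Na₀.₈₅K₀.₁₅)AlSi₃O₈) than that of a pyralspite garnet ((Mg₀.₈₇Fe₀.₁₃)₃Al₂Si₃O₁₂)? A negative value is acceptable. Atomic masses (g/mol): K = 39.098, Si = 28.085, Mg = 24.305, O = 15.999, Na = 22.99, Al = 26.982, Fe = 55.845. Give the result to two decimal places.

Al in (Na₀.₈₅K₀.₁₅)AlSi₃O₈: molar mass 264.635 g/mol; 1×26.982 = 26.982 g → 10.20 wt%.
Al in (Mg₀.₈₇Fe₀.₁₃)₃Al₂Si₃O₁₂: molar mass 415.423 g/mol; 2×26.982 = 53.964 g → 12.99 wt%.
Difference = 10.20 − 12.99 = -2.79 percentage points.

-2.79 percentage points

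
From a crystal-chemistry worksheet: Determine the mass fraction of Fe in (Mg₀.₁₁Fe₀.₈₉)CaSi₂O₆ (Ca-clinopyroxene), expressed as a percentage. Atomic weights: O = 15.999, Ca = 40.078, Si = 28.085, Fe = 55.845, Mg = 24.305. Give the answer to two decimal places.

20.32 mass %

Molar mass of (Mg₀.₁₁Fe₀.₈₉)CaSi₂O₆: 0.11·24.305 + 0.89·55.845 + 1·40.078 + 2·28.085 + 6·15.999 = 244.618 g/mol.
Mass of Fe per formula unit: 0.89 × 55.845 = 49.702 g.
Weight fraction Fe = 49.702 / 244.618 = 0.2032.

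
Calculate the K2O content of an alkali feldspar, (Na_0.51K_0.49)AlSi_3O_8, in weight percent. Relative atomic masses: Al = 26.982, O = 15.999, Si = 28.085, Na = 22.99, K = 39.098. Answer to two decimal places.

Formula mass = 270.112 g/mol.
0.49 K → 0.2450 mol K2O per formula unit; M(K2O) = 94.195, so K2O mass = 23.078 g.
23.078/270.112 × 100 = 8.54 wt%.

8.54 wt%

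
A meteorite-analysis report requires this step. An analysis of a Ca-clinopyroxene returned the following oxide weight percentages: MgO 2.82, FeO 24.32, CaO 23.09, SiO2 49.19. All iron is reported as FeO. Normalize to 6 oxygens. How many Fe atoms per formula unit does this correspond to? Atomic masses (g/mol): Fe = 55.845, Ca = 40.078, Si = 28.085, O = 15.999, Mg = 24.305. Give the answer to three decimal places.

MgO: 2.82/40.304 = 0.06997 mol → 0.06997 mol Mg, 0.06997 mol O.
FeO: 24.32/71.844 = 0.33851 mol → 0.33851 mol Fe, 0.33851 mol O.
CaO: 23.09/56.077 = 0.41176 mol → 0.41176 mol Ca, 0.41176 mol O.
SiO2: 49.19/60.083 = 0.81870 mol → 0.81870 mol Si, 1.63740 mol O.
Total oxygen = 2.45764 mol. Normalization factor = 6/2.45764 = 2.44137.
Fe per 6 O = 0.33851 × 2.44137 = 0.826.

0.826 Fe apfu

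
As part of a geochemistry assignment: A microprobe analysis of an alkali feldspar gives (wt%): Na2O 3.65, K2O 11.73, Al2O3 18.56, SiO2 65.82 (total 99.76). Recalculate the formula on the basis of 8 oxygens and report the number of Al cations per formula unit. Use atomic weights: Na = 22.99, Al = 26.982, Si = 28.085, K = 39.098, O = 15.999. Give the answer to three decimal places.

3.65 wt% Na2O ÷ 61.979 g/mol = 0.05889 mol, giving 0.11778 Na and 0.05889 O.
11.73 wt% K2O ÷ 94.195 g/mol = 0.12453 mol, giving 0.24906 K and 0.12453 O.
18.56 wt% Al2O3 ÷ 101.961 g/mol = 0.18203 mol, giving 0.36406 Al and 0.54609 O.
65.82 wt% SiO2 ÷ 60.083 g/mol = 1.09548 mol, giving 1.09548 Si and 2.19096 O.
Oxygen sums to 2.92047; scaling by 8/2.92047 = 2.73929 puts the formula on 8 O.
Al: 0.36406 × 2.73929 = 0.997 atoms per formula unit.

0.997 Al apfu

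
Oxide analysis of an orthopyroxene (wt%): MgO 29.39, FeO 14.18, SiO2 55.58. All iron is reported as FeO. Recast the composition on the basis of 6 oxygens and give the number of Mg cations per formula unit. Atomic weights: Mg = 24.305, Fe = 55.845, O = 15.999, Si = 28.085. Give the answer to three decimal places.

1.576 Mg apfu

MgO (M=40.304): mol = 0.72921; Mg = 0.72921, O = 0.72921.
FeO (M=71.844): mol = 0.19737; Fe = 0.19737, O = 0.19737.
SiO2 (M=60.083): mol = 0.92505; Si = 0.92505, O = 1.85010.
ΣO = 2.77668; factor = 6/ΣO = 2.16085.
Mg apfu = 0.72921 × 2.16085 = 1.576.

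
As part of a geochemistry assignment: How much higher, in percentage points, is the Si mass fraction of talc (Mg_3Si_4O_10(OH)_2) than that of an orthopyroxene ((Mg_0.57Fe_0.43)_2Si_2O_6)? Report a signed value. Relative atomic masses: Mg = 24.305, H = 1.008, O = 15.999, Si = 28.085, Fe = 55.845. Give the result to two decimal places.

4.97 percentage points

Si in Mg_3Si_4O_10(OH)_2: molar mass 379.259 g/mol; 4×28.085 = 112.340 g → 29.62 wt%.
Si in (Mg_0.57Fe_0.43)_2Si_2O_6: molar mass 227.898 g/mol; 2×28.085 = 56.170 g → 24.65 wt%.
Difference = 29.62 − 24.65 = 4.97 percentage points.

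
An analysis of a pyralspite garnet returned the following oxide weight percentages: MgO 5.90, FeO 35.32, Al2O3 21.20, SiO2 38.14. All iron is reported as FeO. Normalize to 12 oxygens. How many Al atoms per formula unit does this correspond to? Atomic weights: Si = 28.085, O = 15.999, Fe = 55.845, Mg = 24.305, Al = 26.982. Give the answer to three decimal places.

1.971 Al apfu

MgO (M=40.304): mol = 0.14639; Mg = 0.14639, O = 0.14639.
FeO (M=71.844): mol = 0.49162; Fe = 0.49162, O = 0.49162.
Al2O3 (M=101.961): mol = 0.20792; Al = 0.41584, O = 0.62376.
SiO2 (M=60.083): mol = 0.63479; Si = 0.63479, O = 1.26958.
ΣO = 2.53135; factor = 12/ΣO = 4.74055.
Al apfu = 0.41584 × 4.74055 = 1.971.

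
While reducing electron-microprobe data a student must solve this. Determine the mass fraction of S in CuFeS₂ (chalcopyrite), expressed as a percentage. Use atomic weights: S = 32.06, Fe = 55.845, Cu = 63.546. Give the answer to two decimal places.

34.94 mass %

Molar mass of CuFeS₂: 1*63.546 + 1*55.845 + 2*32.06 = 183.511 g/mol.
Mass of S per formula unit: 2 × 32.06 = 64.120 g.
Weight fraction S = 64.120 / 183.511 = 0.3494.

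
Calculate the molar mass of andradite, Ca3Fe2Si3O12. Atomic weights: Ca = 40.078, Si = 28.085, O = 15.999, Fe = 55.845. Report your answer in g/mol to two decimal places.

M = 3×40.078 + 2×55.845 + 3×28.085 + 12×15.999

508.17 g/mol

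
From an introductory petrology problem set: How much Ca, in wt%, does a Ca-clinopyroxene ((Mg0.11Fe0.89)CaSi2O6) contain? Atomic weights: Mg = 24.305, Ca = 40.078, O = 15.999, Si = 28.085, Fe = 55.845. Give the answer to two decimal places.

16.38 wt%

Formula mass = 0.11×24.305 + 0.89×55.845 + 1×40.078 + 2×28.085 + 6×15.999 = 244.618 g/mol, of which 40.078 g is Ca.
So Ca makes up 40.078/244.618 = 0.1638 of the mass, i.e. 16.38%.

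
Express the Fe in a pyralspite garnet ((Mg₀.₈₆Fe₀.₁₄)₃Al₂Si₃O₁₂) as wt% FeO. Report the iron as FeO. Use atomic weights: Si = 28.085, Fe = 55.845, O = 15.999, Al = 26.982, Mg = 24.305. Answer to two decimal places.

7.25 wt%

M((Mg₀.₈₆Fe₀.₁₄)₃Al₂Si₃O₁₂) = 416.369 g/mol; M(FeO) = 71.844 g/mol.
Moles FeO per formula unit = 0.42 Fe ÷ 1 = 0.4200.
FeO fraction = (0.4200 × 71.844) / 416.369 = 30.174/416.369 = 0.0725.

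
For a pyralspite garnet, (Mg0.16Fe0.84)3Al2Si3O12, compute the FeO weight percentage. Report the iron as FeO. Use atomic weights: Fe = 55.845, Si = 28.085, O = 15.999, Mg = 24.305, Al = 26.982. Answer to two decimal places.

37.51 wt%

Molar mass of (Mg0.16Fe0.84)3Al2Si3O12 = 0.48·24.305 + 2.52·55.845 + 2·26.982 + 3·28.085 + 12·15.999 = 482.603 g/mol.
Each formula unit contains 2.52 Fe, equivalent to 2.52/1 = 2.5200 mol FeO.
M(FeO) = 1×55.845 + 1×15.999 = 71.844 g/mol.
Mass of FeO per formula unit = 2.5200 × 71.844 = 181.047 g.
FeO wt% = 181.047 / 482.603 × 100 = 37.51%.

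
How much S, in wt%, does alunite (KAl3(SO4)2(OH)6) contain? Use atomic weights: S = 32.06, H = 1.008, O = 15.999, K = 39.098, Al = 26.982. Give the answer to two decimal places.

Formula mass = 1×39.098 + 3×26.982 + 2×32.06 + 14×15.999 + 6×1.008 = 414.198 g/mol, of which 64.120 g is S.
So S makes up 64.120/414.198 = 0.1548 of the mass, i.e. 15.48%.

15.48 wt%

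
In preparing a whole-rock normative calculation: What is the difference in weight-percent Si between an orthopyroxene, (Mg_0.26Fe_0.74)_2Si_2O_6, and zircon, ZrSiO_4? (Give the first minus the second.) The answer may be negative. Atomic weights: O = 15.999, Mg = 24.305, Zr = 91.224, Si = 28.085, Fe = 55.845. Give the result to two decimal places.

Si in (Mg_0.26Fe_0.74)_2Si_2O_6: molar mass 247.453 g/mol; 2×28.085 = 56.170 g → 22.70 wt%.
Si in ZrSiO_4: molar mass 183.305 g/mol; 1×28.085 = 28.085 g → 15.32 wt%.
Difference = 22.70 − 15.32 = 7.38 percentage points.

7.38 percentage points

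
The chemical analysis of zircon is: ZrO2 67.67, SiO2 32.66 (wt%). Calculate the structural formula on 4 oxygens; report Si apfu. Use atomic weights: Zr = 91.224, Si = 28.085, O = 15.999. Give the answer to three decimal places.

0.995 Si apfu

67.67 wt% ZrO2 ÷ 123.222 g/mol = 0.54917 mol, giving 0.54917 Zr and 1.09834 O.
32.66 wt% SiO2 ÷ 60.083 g/mol = 0.54358 mol, giving 0.54358 Si and 1.08716 O.
Oxygen sums to 2.18550; scaling by 4/2.18550 = 1.83024 puts the formula on 4 O.
Si: 0.54358 × 1.83024 = 0.995 atoms per formula unit.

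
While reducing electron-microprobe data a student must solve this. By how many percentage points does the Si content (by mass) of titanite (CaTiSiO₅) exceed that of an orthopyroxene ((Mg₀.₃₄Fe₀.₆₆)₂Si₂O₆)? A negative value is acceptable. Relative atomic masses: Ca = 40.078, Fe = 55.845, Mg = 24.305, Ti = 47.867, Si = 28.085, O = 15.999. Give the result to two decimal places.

-8.84 percentage points

M(CaTiSiO₅) = 196.025 g/mol, so wt% Si = 28.085/196.025 × 100 = 14.33%.
M((Mg₀.₃₄Fe₀.₆₆)₂Si₂O₆) = 242.407 g/mol, so wt% Si = 56.170/242.407 × 100 = 23.17%.
14.33 − 23.17 = -8.84 pp.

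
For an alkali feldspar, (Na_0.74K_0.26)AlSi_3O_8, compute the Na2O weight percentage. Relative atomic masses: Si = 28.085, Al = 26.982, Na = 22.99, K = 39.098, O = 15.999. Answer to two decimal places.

M((Na_0.74K_0.26)AlSi_3O_8) = 266.407 g/mol; M(Na2O) = 61.979 g/mol.
Moles Na2O per formula unit = 0.74 Na ÷ 2 = 0.3700.
Na2O fraction = (0.3700 × 61.979) / 266.407 = 22.932/266.407 = 0.0861.

8.61 wt%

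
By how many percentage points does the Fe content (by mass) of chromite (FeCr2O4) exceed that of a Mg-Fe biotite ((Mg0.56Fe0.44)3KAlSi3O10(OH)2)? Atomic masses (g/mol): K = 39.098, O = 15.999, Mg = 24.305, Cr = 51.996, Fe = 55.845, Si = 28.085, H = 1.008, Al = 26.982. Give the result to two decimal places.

8.89 percentage points

First mineral: 55.845 g Fe in 223.833 g formula = 24.95 wt% Fe.
Second mineral: 73.715 g Fe in 458.887 g formula = 16.06 wt% Fe.
24.95% − 16.06% gives a difference of 8.89 percentage points.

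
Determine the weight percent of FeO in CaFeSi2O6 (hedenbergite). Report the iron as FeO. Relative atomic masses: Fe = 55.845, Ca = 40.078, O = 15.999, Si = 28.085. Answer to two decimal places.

28.96 wt%

Formula mass = 248.087 g/mol.
1 Fe → 1.0000 mol FeO per formula unit; M(FeO) = 71.844, so FeO mass = 71.844 g.
71.844/248.087 × 100 = 28.96 wt%.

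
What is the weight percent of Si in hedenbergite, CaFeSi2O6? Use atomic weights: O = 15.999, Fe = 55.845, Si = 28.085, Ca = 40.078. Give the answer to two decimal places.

22.64 mass %

M(CaFeSi2O6) = 248.087 g/mol.
Si contributes 2 × 28.085 = 56.170 g per mole.
56.170/248.087 = 0.2264 → 22.64%.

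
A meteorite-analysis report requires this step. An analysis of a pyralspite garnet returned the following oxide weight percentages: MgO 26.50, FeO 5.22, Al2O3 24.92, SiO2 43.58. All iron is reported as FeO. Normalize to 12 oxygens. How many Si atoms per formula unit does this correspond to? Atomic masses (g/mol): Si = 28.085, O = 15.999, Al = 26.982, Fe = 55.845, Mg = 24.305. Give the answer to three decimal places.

MgO: 26.50/40.304 = 0.65750 mol → 0.65750 mol Mg, 0.65750 mol O.
FeO: 5.22/71.844 = 0.07266 mol → 0.07266 mol Fe, 0.07266 mol O.
Al2O3: 24.92/101.961 = 0.24441 mol → 0.48882 mol Al, 0.73323 mol O.
SiO2: 43.58/60.083 = 0.72533 mol → 0.72533 mol Si, 1.45066 mol O.
Total oxygen = 2.91405 mol. Normalization factor = 12/2.91405 = 4.11798.
Si per 12 O = 0.72533 × 4.11798 = 2.987.

2.987 Si apfu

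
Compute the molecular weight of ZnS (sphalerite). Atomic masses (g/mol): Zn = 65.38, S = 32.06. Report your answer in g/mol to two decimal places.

97.44 g/mol

The formula mass is the sum 1·65.38 + 1·32.06.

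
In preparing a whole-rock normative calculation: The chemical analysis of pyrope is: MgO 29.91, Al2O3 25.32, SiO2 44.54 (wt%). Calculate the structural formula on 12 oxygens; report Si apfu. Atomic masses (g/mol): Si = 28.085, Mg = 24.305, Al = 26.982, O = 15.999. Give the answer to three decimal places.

2.995 Si apfu

29.91 wt% MgO ÷ 40.304 g/mol = 0.74211 mol, giving 0.74211 Mg and 0.74211 O.
25.32 wt% Al2O3 ÷ 101.961 g/mol = 0.24833 mol, giving 0.49666 Al and 0.74499 O.
44.54 wt% SiO2 ÷ 60.083 g/mol = 0.74131 mol, giving 0.74131 Si and 1.48262 O.
Oxygen sums to 2.96972; scaling by 12/2.96972 = 4.04078 puts the formula on 12 O.
Si: 0.74131 × 4.04078 = 2.995 atoms per formula unit.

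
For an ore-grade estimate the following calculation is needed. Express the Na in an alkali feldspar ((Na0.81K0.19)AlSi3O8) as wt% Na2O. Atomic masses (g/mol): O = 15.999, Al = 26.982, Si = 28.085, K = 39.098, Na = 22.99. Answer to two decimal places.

Formula mass = 265.280 g/mol.
0.81 Na → 0.4050 mol Na2O per formula unit; M(Na2O) = 61.979, so Na2O mass = 25.101 g.
25.101/265.280 × 100 = 9.46 wt%.

9.46 wt%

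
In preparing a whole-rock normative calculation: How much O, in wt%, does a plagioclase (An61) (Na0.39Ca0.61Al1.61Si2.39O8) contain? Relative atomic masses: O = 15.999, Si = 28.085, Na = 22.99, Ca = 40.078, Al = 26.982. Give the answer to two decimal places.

47.06 wt%

Formula mass = 0.39·22.99 + 0.61·40.078 + 1.61·26.982 + 2.39·28.085 + 8·15.999 = 271.970 g/mol, of which 127.992 g is O.
So O makes up 127.992/271.970 = 0.4706 of the mass, i.e. 47.06%.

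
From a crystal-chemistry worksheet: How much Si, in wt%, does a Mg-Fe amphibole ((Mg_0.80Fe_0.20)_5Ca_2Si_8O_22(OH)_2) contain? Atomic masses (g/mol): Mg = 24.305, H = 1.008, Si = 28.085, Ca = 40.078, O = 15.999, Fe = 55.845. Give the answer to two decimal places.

26.62 wt%

Formula mass = 4×24.305 + 1×55.845 + 2×40.078 + 8×28.085 + 24×15.999 + 2×1.008 = 843.893 g/mol, of which 224.680 g is Si.
So Si makes up 224.680/843.893 = 0.2662 of the mass, i.e. 26.62%.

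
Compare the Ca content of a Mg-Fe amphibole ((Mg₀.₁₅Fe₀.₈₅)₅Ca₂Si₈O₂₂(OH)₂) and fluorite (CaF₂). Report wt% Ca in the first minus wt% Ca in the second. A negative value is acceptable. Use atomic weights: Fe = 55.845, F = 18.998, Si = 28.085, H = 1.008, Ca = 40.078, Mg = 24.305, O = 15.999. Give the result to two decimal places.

M((Mg₀.₁₅Fe₀.₈₅)₅Ca₂Si₈O₂₂(OH)₂) = 946.398 g/mol, so wt% Ca = 80.156/946.398 × 100 = 8.47%.
M(CaF₂) = 78.074 g/mol, so wt% Ca = 40.078/78.074 × 100 = 51.33%.
8.47 − 51.33 = -42.86 pp.

-42.86 percentage points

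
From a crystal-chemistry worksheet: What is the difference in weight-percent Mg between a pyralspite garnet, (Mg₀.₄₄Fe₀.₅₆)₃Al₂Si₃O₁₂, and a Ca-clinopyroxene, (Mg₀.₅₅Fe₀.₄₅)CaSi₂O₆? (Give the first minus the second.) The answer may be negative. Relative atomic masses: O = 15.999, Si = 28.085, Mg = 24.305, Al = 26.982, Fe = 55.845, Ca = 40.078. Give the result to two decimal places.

1.24 percentage points

First mineral: 32.083 g Mg in 456.109 g formula = 7.03 wt% Mg.
Second mineral: 13.368 g Mg in 230.740 g formula = 5.79 wt% Mg.
7.03% − 5.79% gives a difference of 1.24 percentage points.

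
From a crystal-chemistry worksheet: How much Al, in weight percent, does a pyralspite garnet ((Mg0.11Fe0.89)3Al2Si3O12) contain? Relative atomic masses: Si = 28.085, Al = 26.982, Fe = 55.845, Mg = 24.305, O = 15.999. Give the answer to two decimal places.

Molar mass of (Mg0.11Fe0.89)3Al2Si3O12: 0.33*24.305 + 2.67*55.845 + 2*26.982 + 3*28.085 + 12*15.999 = 487.334 g/mol.
Mass of Al per formula unit: 2 × 26.982 = 53.964 g.
Weight fraction Al = 53.964 / 487.334 = 0.1107.

11.07 weight percent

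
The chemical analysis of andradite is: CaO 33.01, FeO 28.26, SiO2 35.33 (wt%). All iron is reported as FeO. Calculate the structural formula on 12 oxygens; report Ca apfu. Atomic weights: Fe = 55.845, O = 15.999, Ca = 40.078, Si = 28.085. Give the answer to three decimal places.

CaO: 33.01/56.077 = 0.58865 mol → 0.58865 mol Ca, 0.58865 mol O.
FeO: 28.26/71.844 = 0.39335 mol → 0.39335 mol Fe, 0.39335 mol O.
SiO2: 35.33/60.083 = 0.58802 mol → 0.58802 mol Si, 1.17604 mol O.
Total oxygen = 2.15804 mol. Normalization factor = 12/2.15804 = 5.56060.
Ca per 12 O = 0.58865 × 5.56060 = 3.273.

3.273 Ca apfu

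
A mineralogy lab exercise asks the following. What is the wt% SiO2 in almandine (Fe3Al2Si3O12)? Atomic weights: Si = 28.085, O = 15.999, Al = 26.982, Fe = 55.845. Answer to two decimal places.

36.21 wt%

Formula mass = 497.742 g/mol.
3 Si → 3.0000 mol SiO2 per formula unit; M(SiO2) = 60.083, so SiO2 mass = 180.249 g.
180.249/497.742 × 100 = 36.21 wt%.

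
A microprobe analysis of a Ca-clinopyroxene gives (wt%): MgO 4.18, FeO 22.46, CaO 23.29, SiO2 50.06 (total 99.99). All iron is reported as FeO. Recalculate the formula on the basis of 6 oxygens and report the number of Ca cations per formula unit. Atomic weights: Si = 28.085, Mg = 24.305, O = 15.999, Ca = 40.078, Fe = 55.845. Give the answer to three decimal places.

0.998 Ca apfu

MgO (M=40.304): mol = 0.10371; Mg = 0.10371, O = 0.10371.
FeO (M=71.844): mol = 0.31262; Fe = 0.31262, O = 0.31262.
CaO (M=56.077): mol = 0.41532; Ca = 0.41532, O = 0.41532.
SiO2 (M=60.083): mol = 0.83318; Si = 0.83318, O = 1.66636.
ΣO = 2.49801; factor = 6/ΣO = 2.40191.
Ca apfu = 0.41532 × 2.40191 = 0.998.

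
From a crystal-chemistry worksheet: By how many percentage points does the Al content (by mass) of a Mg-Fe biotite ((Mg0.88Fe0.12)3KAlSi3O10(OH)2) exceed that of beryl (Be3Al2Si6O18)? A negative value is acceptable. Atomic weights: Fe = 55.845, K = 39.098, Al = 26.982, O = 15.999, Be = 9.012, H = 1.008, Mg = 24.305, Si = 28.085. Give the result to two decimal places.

-3.74 percentage points

Al in (Mg0.88Fe0.12)3KAlSi3O10(OH)2: molar mass 428.608 g/mol; 1×26.982 = 26.982 g → 6.30 wt%.
Al in Be3Al2Si6O18: molar mass 537.492 g/mol; 2×26.982 = 53.964 g → 10.04 wt%.
Difference = 6.30 − 10.04 = -3.74 percentage points.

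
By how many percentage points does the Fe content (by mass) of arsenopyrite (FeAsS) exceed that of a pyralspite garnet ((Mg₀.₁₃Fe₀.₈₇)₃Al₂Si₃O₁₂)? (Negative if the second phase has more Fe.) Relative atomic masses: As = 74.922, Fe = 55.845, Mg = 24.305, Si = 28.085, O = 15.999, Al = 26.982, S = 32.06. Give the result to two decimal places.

4.27 percentage points

M(FeAsS) = 162.827 g/mol, so wt% Fe = 55.845/162.827 × 100 = 34.30%.
M((Mg₀.₁₃Fe₀.₈₇)₃Al₂Si₃O₁₂) = 485.441 g/mol, so wt% Fe = 145.755/485.441 × 100 = 30.03%.
34.30 − 30.03 = 4.27 pp.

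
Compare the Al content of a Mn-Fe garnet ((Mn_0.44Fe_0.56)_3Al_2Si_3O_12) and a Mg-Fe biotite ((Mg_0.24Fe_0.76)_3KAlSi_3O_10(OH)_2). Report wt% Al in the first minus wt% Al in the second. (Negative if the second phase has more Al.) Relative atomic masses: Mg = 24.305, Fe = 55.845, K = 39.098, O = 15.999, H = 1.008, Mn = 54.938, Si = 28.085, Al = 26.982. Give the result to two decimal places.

5.35 percentage points

First mineral: 53.964 g Al in 496.545 g formula = 10.87 wt% Al.
Second mineral: 26.982 g Al in 489.165 g formula = 5.52 wt% Al.
10.87% − 5.52% gives a difference of 5.35 percentage points.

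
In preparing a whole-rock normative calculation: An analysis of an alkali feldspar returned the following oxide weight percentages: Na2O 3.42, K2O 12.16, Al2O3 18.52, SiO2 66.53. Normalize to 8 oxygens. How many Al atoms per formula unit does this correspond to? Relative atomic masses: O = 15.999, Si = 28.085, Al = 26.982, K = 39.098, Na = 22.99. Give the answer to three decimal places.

Na2O (M=61.979): mol = 0.05518; Na = 0.11036, O = 0.05518.
K2O (M=94.195): mol = 0.12909; K = 0.25818, O = 0.12909.
Al2O3 (M=101.961): mol = 0.18164; Al = 0.36328, O = 0.54492.
SiO2 (M=60.083): mol = 1.10730; Si = 1.10730, O = 2.21460.
ΣO = 2.94379; factor = 8/ΣO = 2.71759.
Al apfu = 0.36328 × 2.71759 = 0.987.

0.987 Al apfu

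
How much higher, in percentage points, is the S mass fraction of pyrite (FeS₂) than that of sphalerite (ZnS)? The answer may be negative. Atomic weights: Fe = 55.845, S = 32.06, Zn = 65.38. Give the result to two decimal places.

M(FeS₂) = 119.965 g/mol, so wt% S = 64.120/119.965 × 100 = 53.45%.
M(ZnS) = 97.440 g/mol, so wt% S = 32.060/97.440 × 100 = 32.90%.
53.45 − 32.90 = 20.55 pp.

20.55 percentage points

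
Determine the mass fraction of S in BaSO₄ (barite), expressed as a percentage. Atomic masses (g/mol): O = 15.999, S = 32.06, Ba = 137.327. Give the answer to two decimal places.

M(BaSO₄) = 233.383 g/mol.
S contributes 1 × 32.06 = 32.060 g per mole.
32.060/233.383 = 0.1374 → 13.74%.

13.74 weight percent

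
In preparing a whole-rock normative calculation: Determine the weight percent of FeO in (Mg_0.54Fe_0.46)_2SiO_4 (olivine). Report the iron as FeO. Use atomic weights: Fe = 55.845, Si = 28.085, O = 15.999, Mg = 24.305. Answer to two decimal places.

M((Mg_0.54Fe_0.46)_2SiO_4) = 169.708 g/mol; M(FeO) = 71.844 g/mol.
Moles FeO per formula unit = 0.92 Fe ÷ 1 = 0.9200.
FeO fraction = (0.9200 × 71.844) / 169.708 = 66.096/169.708 = 0.3895.

38.95 wt%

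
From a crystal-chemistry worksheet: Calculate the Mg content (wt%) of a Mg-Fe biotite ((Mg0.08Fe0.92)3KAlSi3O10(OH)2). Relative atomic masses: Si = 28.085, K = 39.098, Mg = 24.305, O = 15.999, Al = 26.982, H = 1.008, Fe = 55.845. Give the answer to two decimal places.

1.16 wt%

Formula mass = 0.24*24.305 + 2.76*55.845 + 1*39.098 + 1*26.982 + 3*28.085 + 12*15.999 + 2*1.008 = 504.304 g/mol, of which 5.833 g is Mg.
So Mg makes up 5.833/504.304 = 0.0116 of the mass, i.e. 1.16%.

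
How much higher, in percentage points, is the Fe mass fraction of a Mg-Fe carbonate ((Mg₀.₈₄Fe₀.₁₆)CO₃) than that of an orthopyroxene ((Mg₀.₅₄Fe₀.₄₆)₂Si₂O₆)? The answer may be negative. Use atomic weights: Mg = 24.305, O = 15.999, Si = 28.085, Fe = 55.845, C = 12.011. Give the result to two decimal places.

First mineral: 8.935 g Fe in 89.359 g formula = 10.00 wt% Fe.
Second mineral: 51.377 g Fe in 229.791 g formula = 22.36 wt% Fe.
10.00% − 22.36% gives a difference of -12.36 percentage points.

-12.36 percentage points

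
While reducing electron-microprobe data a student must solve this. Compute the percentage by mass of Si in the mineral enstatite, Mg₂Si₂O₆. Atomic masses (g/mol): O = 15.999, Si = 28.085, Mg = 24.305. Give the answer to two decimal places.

27.98 mass %

Formula mass = 2*24.305 + 2*28.085 + 6*15.999 = 200.774 g/mol, of which 56.170 g is Si.
So Si makes up 56.170/200.774 = 0.2798 of the mass, i.e. 27.98%.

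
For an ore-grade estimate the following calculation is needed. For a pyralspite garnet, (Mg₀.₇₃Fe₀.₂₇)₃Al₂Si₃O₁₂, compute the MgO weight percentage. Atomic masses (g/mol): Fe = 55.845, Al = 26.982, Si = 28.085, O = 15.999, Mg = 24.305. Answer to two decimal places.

20.59 wt%

M((Mg₀.₇₃Fe₀.₂₇)₃Al₂Si₃O₁₂) = 428.669 g/mol; M(MgO) = 40.304 g/mol.
Moles MgO per formula unit = 2.19 Mg ÷ 1 = 2.1900.
MgO fraction = (2.1900 × 40.304) / 428.669 = 88.266/428.669 = 0.2059.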